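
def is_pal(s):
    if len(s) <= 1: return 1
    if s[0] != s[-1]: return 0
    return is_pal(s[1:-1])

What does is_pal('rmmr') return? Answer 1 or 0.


is_pal('rmmr'): s[0]='r' == s[-1]='r' -> check is_pal('mm')
is_pal('mm'): s[0]='m' == s[-1]='m' -> check is_pal('')
is_pal(''): len <= 1 -> return 1  (base case)
Result: 1 (palindrome)

1


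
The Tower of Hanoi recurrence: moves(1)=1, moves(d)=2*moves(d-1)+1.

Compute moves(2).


moves(2) = 2 * moves(1) + 1
moves(1) = 1  (base case)
moves(2) = 2 * 1 + 1 = 3

3


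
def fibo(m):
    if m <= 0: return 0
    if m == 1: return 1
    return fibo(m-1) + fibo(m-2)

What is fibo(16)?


Computing fibo(16) bottom-up:
fibo(0) = 0
fibo(1) = 1
fibo(2) = fibo(1) + fibo(0) = 1 + 0 = 1
fibo(3) = fibo(2) + fibo(1) = 1 + 1 = 2
fibo(4) = fibo(3) + fibo(2) = 2 + 1 = 3
fibo(5) = fibo(4) + fibo(3) = 3 + 2 = 5
fibo(6) = fibo(5) + fibo(4) = 5 + 3 = 8
fibo(7) = fibo(6) + fibo(5) = 8 + 5 = 13
fibo(8) = fibo(7) + fibo(6) = 13 + 8 = 21
fibo(9) = fibo(8) + fibo(7) = 21 + 13 = 34
fibo(10) = fibo(9) + fibo(8) = 34 + 21 = 55
fibo(11) = fibo(10) + fibo(9) = 55 + 34 = 89
fibo(12) = fibo(11) + fibo(10) = 89 + 55 = 144
fibo(13) = fibo(12) + fibo(11) = 144 + 89 = 233
fibo(14) = fibo(13) + fibo(12) = 233 + 144 = 377
fibo(15) = fibo(14) + fibo(13) = 377 + 233 = 610
fibo(16) = fibo(15) + fibo(14) = 610 + 377 = 987

987


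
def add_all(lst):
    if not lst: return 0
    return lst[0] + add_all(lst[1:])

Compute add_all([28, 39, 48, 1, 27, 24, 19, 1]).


add_all([28, 39, 48, 1, 27, 24, 19, 1]) = 28 + add_all([39, 48, 1, 27, 24, 19, 1])
add_all([39, 48, 1, 27, 24, 19, 1]) = 39 + add_all([48, 1, 27, 24, 19, 1])
add_all([48, 1, 27, 24, 19, 1]) = 48 + add_all([1, 27, 24, 19, 1])
add_all([1, 27, 24, 19, 1]) = 1 + add_all([27, 24, 19, 1])
add_all([27, 24, 19, 1]) = 27 + add_all([24, 19, 1])
add_all([24, 19, 1]) = 24 + add_all([19, 1])
add_all([19, 1]) = 19 + add_all([1])
add_all([1]) = 1 + add_all([])
add_all([]) = 0  (base case)
Total: 28 + 39 + 48 + 1 + 27 + 24 + 19 + 1 + 0 = 187

187


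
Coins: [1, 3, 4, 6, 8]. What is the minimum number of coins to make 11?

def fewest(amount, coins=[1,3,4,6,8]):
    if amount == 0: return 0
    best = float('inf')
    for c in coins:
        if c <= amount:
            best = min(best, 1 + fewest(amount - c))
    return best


Building up with DP:
fewest(0) = 0
fewest(1) = min(1+fewest(0)=1+0=1) = 1
fewest(2) = min(1+fewest(1)=1+1=2) = 2
fewest(3) = min(1+fewest(2)=1+2=3, 1+fewest(0)=1+0=1) = 1
fewest(4) = min(1+fewest(3)=1+1=2, 1+fewest(1)=1+1=2, 1+fewest(0)=1+0=1) = 1
fewest(5) = min(1+fewest(4)=1+1=2, 1+fewest(2)=1+2=3, 1+fewest(1)=1+1=2) = 2
fewest(6) = min(1+fewest(5)=1+2=3, 1+fewest(3)=1+1=2, 1+fewest(2)=1+2=3, 1+fewest(0)=1+0=1) = 1
fewest(7) = min(1+fewest(6)=1+1=2, 1+fewest(4)=1+1=2, 1+fewest(3)=1+1=2, 1+fewest(1)=1+1=2) = 2
fewest(8) = min(1+fewest(7)=1+2=3, 1+fewest(5)=1+2=3, 1+fewest(4)=1+1=2, 1+fewest(2)=1+2=3, 1+fewest(0)=1+0=1) = 1
fewest(9) = min(1+fewest(8)=1+1=2, 1+fewest(6)=1+1=2, 1+fewest(5)=1+2=3, 1+fewest(3)=1+1=2, 1+fewest(1)=1+1=2) = 2
fewest(10) = min(1+fewest(9)=1+2=3, 1+fewest(7)=1+2=3, 1+fewest(6)=1+1=2, 1+fewest(4)=1+1=2, 1+fewest(2)=1+2=3) = 2
fewest(11) = min(1+fewest(10)=1+2=3, 1+fewest(8)=1+1=2, 1+fewest(7)=1+2=3, 1+fewest(5)=1+2=3, 1+fewest(3)=1+1=2) = 2

2


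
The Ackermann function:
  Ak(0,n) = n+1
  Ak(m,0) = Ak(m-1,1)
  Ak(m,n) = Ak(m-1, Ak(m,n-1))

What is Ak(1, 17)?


Ak(1, 17) = Ak(0, Ak(1, 16))
  Ak(1, 16) = Ak(0, Ak(1, 15))
    Ak(1, 15) = Ak(0, Ak(1, 14))
      Ak(1, 14) = Ak(0, Ak(1, 13))
        Ak(1, 13) = Ak(0, Ak(1, 12))
          Ak(1, 12) = Ak(0, Ak(1, 11))
          Ak(1, 11) = Ak(0, Ak(1, 10))
          Ak(1, 10) = Ak(0, Ak(1, 9))
          Ak(1, 9) = Ak(0, Ak(1, 8))
          Ak(1, 8) = Ak(0, Ak(1, 7))
          Ak(1, 7) = Ak(0, Ak(1, 6))
          Ak(1, 6) = Ak(0, Ak(1, 5))
          Ak(1, 5) = Ak(0, Ak(1, 4))
          Ak(1, 4) = Ak(0, Ak(1, 3))
          Ak(1, 3) = Ak(0, Ak(1, 2))
          Ak(1, 2) = Ak(0, Ak(1, 1))
          Ak(1, 1) = Ak(0, Ak(1, 0))
          Ak(1, 0) = Ak(0, 1)
          Ak(0, 1) = 2
            = Ak(0, 2)
          Ak(0, 2) = 3
            = Ak(0, 3)
          Ak(0, 3) = 4
            = Ak(0, 4)
          Ak(0, 4) = 5
... (trace truncated)
Result: Ak(1, 17) = 19

19


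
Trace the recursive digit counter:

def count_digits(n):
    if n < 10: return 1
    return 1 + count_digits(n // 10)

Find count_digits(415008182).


count_digits(415008182) = 1 + count_digits(41500818)
count_digits(41500818) = 1 + count_digits(4150081)
count_digits(4150081) = 1 + count_digits(415008)
count_digits(415008) = 1 + count_digits(41500)
count_digits(41500) = 1 + count_digits(4150)
count_digits(4150) = 1 + count_digits(415)
count_digits(415) = 1 + count_digits(41)
count_digits(41) = 1 + count_digits(4)
count_digits(4) = 1  (base case: 4 < 10)
Unwinding: 1 + 1 + 1 + 1 + 1 + 1 + 1 + 1 + 1 = 9

9


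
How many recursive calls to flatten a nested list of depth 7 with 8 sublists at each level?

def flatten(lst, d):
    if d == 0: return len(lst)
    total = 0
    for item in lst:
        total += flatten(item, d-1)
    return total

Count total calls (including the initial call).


At depth 0 (root): 1 call
At depth 1: each of 1 parents calls flatten on 8 children = 8 calls
At depth 2: each of 8 parents calls flatten on 8 children = 64 calls
At depth 3: each of 64 parents calls flatten on 8 children = 512 calls
At depth 4: each of 512 parents calls flatten on 8 children = 4096 calls
At depth 5: each of 4096 parents calls flatten on 8 children = 32768 calls
At depth 6: each of 32768 parents calls flatten on 8 children = 262144 calls
At depth 7: each of 262144 parents calls flatten on 8 children = 2097152 calls
Total: 1 + 8 + 64 + 512 + 4096 + 32768 + 262144 + 2097152 = 2396745

2396745


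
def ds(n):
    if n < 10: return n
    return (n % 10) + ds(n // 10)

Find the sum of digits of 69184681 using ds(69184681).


ds(69184681) = 1 + ds(6918468)
ds(6918468) = 8 + ds(691846)
ds(691846) = 6 + ds(69184)
ds(69184) = 4 + ds(6918)
ds(6918) = 8 + ds(691)
ds(691) = 1 + ds(69)
ds(69) = 9 + ds(6)
ds(6) = 6  (base case)
Total: 1 + 8 + 6 + 4 + 8 + 1 + 9 + 6 = 43

43


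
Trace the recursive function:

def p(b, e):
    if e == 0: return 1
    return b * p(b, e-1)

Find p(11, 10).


p(11, 10)
= 11 * p(11, 9)
= 11 * 11 * p(11, 8)
= 11 * 11 * 11 * p(11, 7)
= 11 * 11 * 11 * 11 * p(11, 6)
= 11 * 11 * 11 * 11 * 11 * p(11, 5)
= 11 * 11 * 11 * 11 * 11 * 11 * p(11, 4)
= 11 * 11 * 11 * 11 * 11 * 11 * 11 * p(11, 3)
= 11 * 11 * 11 * 11 * 11 * 11 * 11 * 11 * p(11, 2)
= 11 * 11 * 11 * 11 * 11 * 11 * 11 * 11 * 11 * p(11, 1)
= 11 * 11 * 11 * 11 * 11 * 11 * 11 * 11 * 11 * 11 * p(11, 0)
= 11 * 11 * 11 * 11 * 11 * 11 * 11 * 11 * 11 * 11 * 1
= 25937424601

25937424601


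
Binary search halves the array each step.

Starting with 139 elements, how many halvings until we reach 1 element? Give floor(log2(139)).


139 / 2 = 69
69 / 2 = 34
34 / 2 = 17
17 / 2 = 8
8 / 2 = 4
4 / 2 = 2
2 / 2 = 1
Reached 1 after 7 halvings

7


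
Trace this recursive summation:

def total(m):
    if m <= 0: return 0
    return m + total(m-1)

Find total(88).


total(88)
= 88 + 87 + 86 + 85 + 84 + 83 + 82 + 81 + 80 + 79 + 78 + 77 + 76 + 75 + 74 + 73 + 72 + 71 + 70 + 69 + 68 + 67 + 66 + 65 + 64 + 63 + 62 + 61 + 60 + 59 + 58 + 57 + 56 + 55 + 54 + 53 + 52 + 51 + 50 + 49 + 48 + 47 + 46 + 45 + 44 + 43 + 42 + 41 + 40 + 39 + 38 + 37 + 36 + 35 + 34 + 33 + 32 + 31 + 30 + 29 + 28 + 27 + 26 + 25 + 24 + 23 + 22 + 21 + 20 + 19 + 18 + 17 + 16 + 15 + 14 + 13 + 12 + 11 + 10 + 9 + 8 + 7 + 6 + 5 + 4 + 3 + 2 + 1 + total(0)
= 88 + 87 + 86 + 85 + 84 + 83 + 82 + 81 + 80 + 79 + 78 + 77 + 76 + 75 + 74 + 73 + 72 + 71 + 70 + 69 + 68 + 67 + 66 + 65 + 64 + 63 + 62 + 61 + 60 + 59 + 58 + 57 + 56 + 55 + 54 + 53 + 52 + 51 + 50 + 49 + 48 + 47 + 46 + 45 + 44 + 43 + 42 + 41 + 40 + 39 + 38 + 37 + 36 + 35 + 34 + 33 + 32 + 31 + 30 + 29 + 28 + 27 + 26 + 25 + 24 + 23 + 22 + 21 + 20 + 19 + 18 + 17 + 16 + 15 + 14 + 13 + 12 + 11 + 10 + 9 + 8 + 7 + 6 + 5 + 4 + 3 + 2 + 1 + 0
= 3916

3916


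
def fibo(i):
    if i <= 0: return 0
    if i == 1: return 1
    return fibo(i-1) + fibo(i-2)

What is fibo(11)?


Computing fibo(11) bottom-up:
fibo(0) = 0
fibo(1) = 1
fibo(2) = fibo(1) + fibo(0) = 1 + 0 = 1
fibo(3) = fibo(2) + fibo(1) = 1 + 1 = 2
fibo(4) = fibo(3) + fibo(2) = 2 + 1 = 3
fibo(5) = fibo(4) + fibo(3) = 3 + 2 = 5
fibo(6) = fibo(5) + fibo(4) = 5 + 3 = 8
fibo(7) = fibo(6) + fibo(5) = 8 + 5 = 13
fibo(8) = fibo(7) + fibo(6) = 13 + 8 = 21
fibo(9) = fibo(8) + fibo(7) = 21 + 13 = 34
fibo(10) = fibo(9) + fibo(8) = 34 + 21 = 55
fibo(11) = fibo(10) + fibo(9) = 55 + 34 = 89

89


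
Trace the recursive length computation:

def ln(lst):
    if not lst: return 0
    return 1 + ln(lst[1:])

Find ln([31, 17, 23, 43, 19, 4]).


ln([31, 17, 23, 43, 19, 4]) = 1 + ln([17, 23, 43, 19, 4])
ln([17, 23, 43, 19, 4]) = 1 + ln([23, 43, 19, 4])
ln([23, 43, 19, 4]) = 1 + ln([43, 19, 4])
ln([43, 19, 4]) = 1 + ln([19, 4])
ln([19, 4]) = 1 + ln([4])
ln([4]) = 1 + ln([])
ln([]) = 0  (base case)
Unwinding: 1 + 1 + 1 + 1 + 1 + 1 + 0 = 6

6


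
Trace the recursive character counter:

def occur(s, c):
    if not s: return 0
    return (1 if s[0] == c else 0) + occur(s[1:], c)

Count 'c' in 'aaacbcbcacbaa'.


s[0]='a' != 'c' -> 0
s[0]='a' != 'c' -> 0
s[0]='a' != 'c' -> 0
s[0]='c' == 'c' -> 1
s[0]='b' != 'c' -> 0
s[0]='c' == 'c' -> 1
s[0]='b' != 'c' -> 0
s[0]='c' == 'c' -> 1
s[0]='a' != 'c' -> 0
s[0]='c' == 'c' -> 1
s[0]='b' != 'c' -> 0
s[0]='a' != 'c' -> 0
s[0]='a' != 'c' -> 0
Sum: 0 + 0 + 0 + 1 + 0 + 1 + 0 + 1 + 0 + 1 + 0 + 0 + 0 = 4

4


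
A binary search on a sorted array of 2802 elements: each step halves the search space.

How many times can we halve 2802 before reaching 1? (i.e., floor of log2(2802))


2802 / 2 = 1401
1401 / 2 = 700
700 / 2 = 350
350 / 2 = 175
175 / 2 = 87
87 / 2 = 43
43 / 2 = 21
21 / 2 = 10
10 / 2 = 5
5 / 2 = 2
2 / 2 = 1
Reached 1 after 11 halvings

11


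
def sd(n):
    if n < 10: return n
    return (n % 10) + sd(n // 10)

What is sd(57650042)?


sd(57650042) = 2 + sd(5765004)
sd(5765004) = 4 + sd(576500)
sd(576500) = 0 + sd(57650)
sd(57650) = 0 + sd(5765)
sd(5765) = 5 + sd(576)
sd(576) = 6 + sd(57)
sd(57) = 7 + sd(5)
sd(5) = 5  (base case)
Total: 2 + 4 + 0 + 0 + 5 + 6 + 7 + 5 = 29

29


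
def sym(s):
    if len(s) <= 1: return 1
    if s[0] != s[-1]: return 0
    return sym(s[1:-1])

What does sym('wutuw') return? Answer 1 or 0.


sym('wutuw'): s[0]='w' == s[-1]='w' -> check sym('utu')
sym('utu'): s[0]='u' == s[-1]='u' -> check sym('t')
sym('t'): len <= 1 -> return 1  (base case)
Result: 1 (palindrome)

1


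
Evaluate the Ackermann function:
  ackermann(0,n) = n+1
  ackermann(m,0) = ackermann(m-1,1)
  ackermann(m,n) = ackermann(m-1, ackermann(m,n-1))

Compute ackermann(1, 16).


ackermann(1, 16) = ackermann(0, ackermann(1, 15))
  ackermann(1, 15) = ackermann(0, ackermann(1, 14))
    ackermann(1, 14) = ackermann(0, ackermann(1, 13))
      ackermann(1, 13) = ackermann(0, ackermann(1, 12))
        ackermann(1, 12) = ackermann(0, ackermann(1, 11))
          ackermann(1, 11) = ackermann(0, ackermann(1, 10))
          ackermann(1, 10) = ackermann(0, ackermann(1, 9))
          ackermann(1, 9) = ackermann(0, ackermann(1, 8))
          ackermann(1, 8) = ackermann(0, ackermann(1, 7))
          ackermann(1, 7) = ackermann(0, ackermann(1, 6))
          ackermann(1, 6) = ackermann(0, ackermann(1, 5))
          ackermann(1, 5) = ackermann(0, ackermann(1, 4))
          ackermann(1, 4) = ackermann(0, ackermann(1, 3))
          ackermann(1, 3) = ackermann(0, ackermann(1, 2))
          ackermann(1, 2) = ackermann(0, ackermann(1, 1))
          ackermann(1, 1) = ackermann(0, ackermann(1, 0))
          ackermann(1, 0) = ackermann(0, 1)
          ackermann(0, 1) = 2
            = ackermann(0, 2)
          ackermann(0, 2) = 3
            = ackermann(0, 3)
          ackermann(0, 3) = 4
            = ackermann(0, 4)
          ackermann(0, 4) = 5
            = ackermann(0, 5)
... (trace truncated)
Result: ackermann(1, 16) = 18

18


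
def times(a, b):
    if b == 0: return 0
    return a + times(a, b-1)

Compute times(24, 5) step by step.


times(24, 5) = 24 + times(24, 4)
times(24, 4) = 24 + times(24, 3)
times(24, 3) = 24 + times(24, 2)
times(24, 2) = 24 + times(24, 1)
times(24, 1) = 24 + times(24, 0)
times(24, 0) = 0  (base case)
Total: 24 + 24 + 24 + 24 + 24 + 0 = 120

120


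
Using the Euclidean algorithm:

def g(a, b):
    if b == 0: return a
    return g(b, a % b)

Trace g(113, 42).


g(113, 42) = g(42, 29)
g(42, 29) = g(29, 13)
g(29, 13) = g(13, 3)
g(13, 3) = g(3, 1)
g(3, 1) = g(1, 0)
g(1, 0) = 1  (base case)

1


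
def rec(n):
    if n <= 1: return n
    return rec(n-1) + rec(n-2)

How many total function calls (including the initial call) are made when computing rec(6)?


Let C(n) = total calls for rec(n)
C(0) = 1, C(1) = 1
C(2) = 1 + C(1) + C(0) = 1 + 1 + 1 = 3
C(3) = 1 + C(2) + C(1) = 1 + 3 + 1 = 5
C(4) = 1 + C(3) + C(2) = 1 + 5 + 3 = 9
C(5) = 1 + C(4) + C(3) = 1 + 9 + 5 = 15
C(6) = 1 + C(5) + C(4) = 1 + 15 + 9 = 25

25


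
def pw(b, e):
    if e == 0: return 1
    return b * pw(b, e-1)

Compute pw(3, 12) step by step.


pw(3, 12)
= 3 * pw(3, 11)
= 3 * 3 * pw(3, 10)
= 3 * 3 * 3 * pw(3, 9)
= 3 * 3 * 3 * 3 * pw(3, 8)
= 3 * 3 * 3 * 3 * 3 * pw(3, 7)
= 3 * 3 * 3 * 3 * 3 * 3 * pw(3, 6)
= 3 * 3 * 3 * 3 * 3 * 3 * 3 * pw(3, 5)
= 3 * 3 * 3 * 3 * 3 * 3 * 3 * 3 * pw(3, 4)
= 3 * 3 * 3 * 3 * 3 * 3 * 3 * 3 * 3 * pw(3, 3)
= 3 * 3 * 3 * 3 * 3 * 3 * 3 * 3 * 3 * 3 * pw(3, 2)
= 3 * 3 * 3 * 3 * 3 * 3 * 3 * 3 * 3 * 3 * 3 * pw(3, 1)
= 3 * 3 * 3 * 3 * 3 * 3 * 3 * 3 * 3 * 3 * 3 * 3 * pw(3, 0)
= 3 * 3 * 3 * 3 * 3 * 3 * 3 * 3 * 3 * 3 * 3 * 3 * 1
= 531441

531441


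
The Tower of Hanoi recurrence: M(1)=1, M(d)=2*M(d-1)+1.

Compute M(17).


M(17) = 2 * M(16) + 1
M(16) = 2 * M(15) + 1
M(15) = 2 * M(14) + 1
M(14) = 2 * M(13) + 1
M(13) = 2 * M(12) + 1
M(12) = 2 * M(11) + 1
M(11) = 2 * M(10) + 1
M(10) = 2 * M(9) + 1
M(9) = 2 * M(8) + 1
M(8) = 2 * M(7) + 1
M(7) = 2 * M(6) + 1
M(6) = 2 * M(5) + 1
M(5) = 2 * M(4) + 1
M(4) = 2 * M(3) + 1
M(3) = 2 * M(2) + 1
M(2) = 2 * M(1) + 1
M(1) = 1  (base case)
M(2) = 2 * 1 + 1 = 3
M(3) = 2 * 3 + 1 = 7
M(4) = 2 * 7 + 1 = 15
M(5) = 2 * 15 + 1 = 31
M(6) = 2 * 31 + 1 = 63
M(7) = 2 * 63 + 1 = 127
M(8) = 2 * 127 + 1 = 255
M(9) = 2 * 255 + 1 = 511
M(10) = 2 * 511 + 1 = 1023
M(11) = 2 * 1023 + 1 = 2047
M(12) = 2 * 2047 + 1 = 4095
M(13) = 2 * 4095 + 1 = 8191
M(14) = 2 * 8191 + 1 = 16383
M(15) = 2 * 16383 + 1 = 32767
M(16) = 2 * 32767 + 1 = 65535
M(17) = 2 * 65535 + 1 = 131071

131071


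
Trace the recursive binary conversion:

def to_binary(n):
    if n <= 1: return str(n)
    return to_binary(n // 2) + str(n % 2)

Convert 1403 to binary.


to_binary(1403) = to_binary(701) + '1'
to_binary(701) = to_binary(350) + '1'
to_binary(350) = to_binary(175) + '0'
to_binary(175) = to_binary(87) + '1'
to_binary(87) = to_binary(43) + '1'
to_binary(43) = to_binary(21) + '1'
to_binary(21) = to_binary(10) + '1'
to_binary(10) = to_binary(5) + '0'
to_binary(5) = to_binary(2) + '1'
to_binary(2) = to_binary(1) + '0'
to_binary(1) = '1'  (base case)
Concatenating: '1' + '0' + '1' + '0' + '1' + '1' + '1' + '1' + '0' + '1' + '1' = '10101111011'

10101111011


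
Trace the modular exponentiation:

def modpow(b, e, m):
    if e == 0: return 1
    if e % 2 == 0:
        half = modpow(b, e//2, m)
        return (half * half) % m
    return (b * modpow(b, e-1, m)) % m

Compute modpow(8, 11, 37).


modpow(8, 11, 37): e is odd, compute modpow(8, 10, 37)
  modpow(8, 10, 37): e is even, compute modpow(8, 5, 37)
    modpow(8, 5, 37): e is odd, compute modpow(8, 4, 37)
      modpow(8, 4, 37): e is even, compute modpow(8, 2, 37)
        modpow(8, 2, 37): e is even, compute modpow(8, 1, 37)
          modpow(8, 1, 37): e is odd, compute modpow(8, 0, 37)
          modpow(8, 0, 37) = 1
          (8 * 1) % 37 = 8
        half=8, (8*8) % 37 = 27
      half=27, (27*27) % 37 = 26
    (8 * 26) % 37 = 23
  half=23, (23*23) % 37 = 11
(8 * 11) % 37 = 14

14


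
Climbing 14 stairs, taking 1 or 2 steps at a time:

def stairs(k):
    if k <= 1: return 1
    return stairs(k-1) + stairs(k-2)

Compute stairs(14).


Building up from base cases:
stairs(0) = 1
stairs(1) = 1
stairs(2) = stairs(1) + stairs(0) = 1 + 1 = 2
stairs(3) = stairs(2) + stairs(1) = 2 + 1 = 3
stairs(4) = stairs(3) + stairs(2) = 3 + 2 = 5
stairs(5) = stairs(4) + stairs(3) = 5 + 3 = 8
stairs(6) = stairs(5) + stairs(4) = 8 + 5 = 13
stairs(7) = stairs(6) + stairs(5) = 13 + 8 = 21
stairs(8) = stairs(7) + stairs(6) = 21 + 13 = 34
stairs(9) = stairs(8) + stairs(7) = 34 + 21 = 55
stairs(10) = stairs(9) + stairs(8) = 55 + 34 = 89
stairs(11) = stairs(10) + stairs(9) = 89 + 55 = 144
stairs(12) = stairs(11) + stairs(10) = 144 + 89 = 233
stairs(13) = stairs(12) + stairs(11) = 233 + 144 = 377
stairs(14) = stairs(13) + stairs(12) = 377 + 233 = 610

610


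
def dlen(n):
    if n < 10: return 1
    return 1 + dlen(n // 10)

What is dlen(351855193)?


dlen(351855193) = 1 + dlen(35185519)
dlen(35185519) = 1 + dlen(3518551)
dlen(3518551) = 1 + dlen(351855)
dlen(351855) = 1 + dlen(35185)
dlen(35185) = 1 + dlen(3518)
dlen(3518) = 1 + dlen(351)
dlen(351) = 1 + dlen(35)
dlen(35) = 1 + dlen(3)
dlen(3) = 1  (base case: 3 < 10)
Unwinding: 1 + 1 + 1 + 1 + 1 + 1 + 1 + 1 + 1 = 9

9


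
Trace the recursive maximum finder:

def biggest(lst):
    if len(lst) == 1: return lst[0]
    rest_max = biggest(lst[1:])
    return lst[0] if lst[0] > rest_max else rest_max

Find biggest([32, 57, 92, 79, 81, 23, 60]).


biggest([32, 57, 92, 79, 81, 23, 60]): compare 32 with biggest([57, 92, 79, 81, 23, 60])
biggest([57, 92, 79, 81, 23, 60]): compare 57 with biggest([92, 79, 81, 23, 60])
biggest([92, 79, 81, 23, 60]): compare 92 with biggest([79, 81, 23, 60])
biggest([79, 81, 23, 60]): compare 79 with biggest([81, 23, 60])
biggest([81, 23, 60]): compare 81 with biggest([23, 60])
biggest([23, 60]): compare 23 with biggest([60])
biggest([60]) = 60  (base case)
Compare 23 with 60 -> 60
Compare 81 with 60 -> 81
Compare 79 with 81 -> 81
Compare 92 with 81 -> 92
Compare 57 with 92 -> 92
Compare 32 with 92 -> 92

92


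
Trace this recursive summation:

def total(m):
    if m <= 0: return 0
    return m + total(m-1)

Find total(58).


total(58)
= 58 + 57 + 56 + 55 + 54 + 53 + 52 + 51 + 50 + 49 + 48 + 47 + 46 + 45 + 44 + 43 + 42 + 41 + 40 + 39 + 38 + 37 + 36 + 35 + 34 + 33 + 32 + 31 + 30 + 29 + 28 + 27 + 26 + 25 + 24 + 23 + 22 + 21 + 20 + 19 + 18 + 17 + 16 + 15 + 14 + 13 + 12 + 11 + 10 + 9 + 8 + 7 + 6 + 5 + 4 + 3 + 2 + 1 + total(0)
= 58 + 57 + 56 + 55 + 54 + 53 + 52 + 51 + 50 + 49 + 48 + 47 + 46 + 45 + 44 + 43 + 42 + 41 + 40 + 39 + 38 + 37 + 36 + 35 + 34 + 33 + 32 + 31 + 30 + 29 + 28 + 27 + 26 + 25 + 24 + 23 + 22 + 21 + 20 + 19 + 18 + 17 + 16 + 15 + 14 + 13 + 12 + 11 + 10 + 9 + 8 + 7 + 6 + 5 + 4 + 3 + 2 + 1 + 0
= 1711

1711


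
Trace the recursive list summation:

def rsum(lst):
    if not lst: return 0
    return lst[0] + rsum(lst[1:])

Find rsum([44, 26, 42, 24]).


rsum([44, 26, 42, 24]) = 44 + rsum([26, 42, 24])
rsum([26, 42, 24]) = 26 + rsum([42, 24])
rsum([42, 24]) = 42 + rsum([24])
rsum([24]) = 24 + rsum([])
rsum([]) = 0  (base case)
Total: 44 + 26 + 42 + 24 + 0 = 136

136


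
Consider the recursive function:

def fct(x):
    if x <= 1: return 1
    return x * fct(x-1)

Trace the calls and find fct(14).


fct(14)
= 14 * fct(13)
= 14 * 13 * fct(12)
= 14 * 13 * 12 * fct(11)
= 14 * 13 * 12 * 11 * fct(10)
= 14 * 13 * 12 * 11 * 10 * fct(9)
= 14 * 13 * 12 * 11 * 10 * 9 * fct(8)
= 14 * 13 * 12 * 11 * 10 * 9 * 8 * fct(7)
= 14 * 13 * 12 * 11 * 10 * 9 * 8 * 7 * fct(6)
= 14 * 13 * 12 * 11 * 10 * 9 * 8 * 7 * 6 * fct(5)
= 14 * 13 * 12 * 11 * 10 * 9 * 8 * 7 * 6 * 5 * fct(4)
= 14 * 13 * 12 * 11 * 10 * 9 * 8 * 7 * 6 * 5 * 4 * fct(3)
= 14 * 13 * 12 * 11 * 10 * 9 * 8 * 7 * 6 * 5 * 4 * 3 * fct(2)
= 14 * 13 * 12 * 11 * 10 * 9 * 8 * 7 * 6 * 5 * 4 * 3 * 2 * fct(1)
= 14 * 13 * 12 * 11 * 10 * 9 * 8 * 7 * 6 * 5 * 4 * 3 * 2 * 1
= 87178291200

87178291200


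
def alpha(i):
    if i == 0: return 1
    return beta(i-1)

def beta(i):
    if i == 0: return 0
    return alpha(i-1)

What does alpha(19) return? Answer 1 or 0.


alpha(19) = beta(18)
beta(18) = alpha(17)
alpha(17) = beta(16)
beta(16) = alpha(15)
alpha(15) = beta(14)
beta(14) = alpha(13)
alpha(13) = beta(12)
beta(12) = alpha(11)
alpha(11) = beta(10)
beta(10) = alpha(9)
alpha(9) = beta(8)
beta(8) = alpha(7)
alpha(7) = beta(6)
beta(6) = alpha(5)
alpha(5) = beta(4)
beta(4) = alpha(3)
alpha(3) = beta(2)
beta(2) = alpha(1)
alpha(1) = beta(0)
beta(0) = 0  (base case)
Result: 0

0


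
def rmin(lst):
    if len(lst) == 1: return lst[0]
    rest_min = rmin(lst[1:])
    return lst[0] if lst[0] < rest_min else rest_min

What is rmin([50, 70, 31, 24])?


rmin([50, 70, 31, 24]): compare 50 with rmin([70, 31, 24])
rmin([70, 31, 24]): compare 70 with rmin([31, 24])
rmin([31, 24]): compare 31 with rmin([24])
rmin([24]) = 24  (base case)
Compare 31 with 24 -> 24
Compare 70 with 24 -> 24
Compare 50 with 24 -> 24

24


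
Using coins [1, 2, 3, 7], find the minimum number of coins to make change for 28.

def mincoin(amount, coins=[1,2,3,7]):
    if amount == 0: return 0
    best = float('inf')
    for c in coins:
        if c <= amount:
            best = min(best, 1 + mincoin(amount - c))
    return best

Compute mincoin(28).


Building up with DP:
mincoin(0) = 0
mincoin(1) = min(1+mincoin(0)=1+0=1) = 1
mincoin(2) = min(1+mincoin(1)=1+1=2, 1+mincoin(0)=1+0=1) = 1
mincoin(3) = min(1+mincoin(2)=1+1=2, 1+mincoin(1)=1+1=2, 1+mincoin(0)=1+0=1) = 1
mincoin(4) = min(1+mincoin(3)=1+1=2, 1+mincoin(2)=1+1=2, 1+mincoin(1)=1+1=2) = 2
mincoin(5) = min(1+mincoin(4)=1+2=3, 1+mincoin(3)=1+1=2, 1+mincoin(2)=1+1=2) = 2
mincoin(6) = min(1+mincoin(5)=1+2=3, 1+mincoin(4)=1+2=3, 1+mincoin(3)=1+1=2) = 2
mincoin(7) = min(1+mincoin(6)=1+2=3, 1+mincoin(5)=1+2=3, 1+mincoin(4)=1+2=3, 1+mincoin(0)=1+0=1) = 1
mincoin(8) = min(1+mincoin(7)=1+1=2, 1+mincoin(6)=1+2=3, 1+mincoin(5)=1+2=3, 1+mincoin(1)=1+1=2) = 2
mincoin(9) = min(1+mincoin(8)=1+2=3, 1+mincoin(7)=1+1=2, 1+mincoin(6)=1+2=3, 1+mincoin(2)=1+1=2) = 2
mincoin(10) = min(1+mincoin(9)=1+2=3, 1+mincoin(8)=1+2=3, 1+mincoin(7)=1+1=2, 1+mincoin(3)=1+1=2) = 2
mincoin(11) = min(1+mincoin(10)=1+2=3, 1+mincoin(9)=1+2=3, 1+mincoin(8)=1+2=3, 1+mincoin(4)=1+2=3) = 3
mincoin(12) = min(1+mincoin(11)=1+3=4, 1+mincoin(10)=1+2=3, 1+mincoin(9)=1+2=3, 1+mincoin(5)=1+2=3) = 3
mincoin(13) = min(1+mincoin(12)=1+3=4, 1+mincoin(11)=1+3=4, 1+mincoin(10)=1+2=3, 1+mincoin(6)=1+2=3) = 3
mincoin(14) = min(1+mincoin(13)=1+3=4, 1+mincoin(12)=1+3=4, 1+mincoin(11)=1+3=4, 1+mincoin(7)=1+1=2) = 2
mincoin(15) = min(1+mincoin(14)=1+2=3, 1+mincoin(13)=1+3=4, 1+mincoin(12)=1+3=4, 1+mincoin(8)=1+2=3) = 3
mincoin(16) = min(1+mincoin(15)=1+3=4, 1+mincoin(14)=1+2=3, 1+mincoin(13)=1+3=4, 1+mincoin(9)=1+2=3) = 3
mincoin(17) = min(1+mincoin(16)=1+3=4, 1+mincoin(15)=1+3=4, 1+mincoin(14)=1+2=3, 1+mincoin(10)=1+2=3) = 3
mincoin(18) = min(1+mincoin(17)=1+3=4, 1+mincoin(16)=1+3=4, 1+mincoin(15)=1+3=4, 1+mincoin(11)=1+3=4) = 4
mincoin(19) = min(1+mincoin(18)=1+4=5, 1+mincoin(17)=1+3=4, 1+mincoin(16)=1+3=4, 1+mincoin(12)=1+3=4) = 4
mincoin(20) = min(1+mincoin(19)=1+4=5, 1+mincoin(18)=1+4=5, 1+mincoin(17)=1+3=4, 1+mincoin(13)=1+3=4) = 4
mincoin(21) = min(1+mincoin(20)=1+4=5, 1+mincoin(19)=1+4=5, 1+mincoin(18)=1+4=5, 1+mincoin(14)=1+2=3) = 3
mincoin(22) = min(1+mincoin(21)=1+3=4, 1+mincoin(20)=1+4=5, 1+mincoin(19)=1+4=5, 1+mincoin(15)=1+3=4) = 4
mincoin(23) = min(1+mincoin(22)=1+4=5, 1+mincoin(21)=1+3=4, 1+mincoin(20)=1+4=5, 1+mincoin(16)=1+3=4) = 4
mincoin(24) = min(1+mincoin(23)=1+4=5, 1+mincoin(22)=1+4=5, 1+mincoin(21)=1+3=4, 1+mincoin(17)=1+3=4) = 4
mincoin(25) = min(1+mincoin(24)=1+4=5, 1+mincoin(23)=1+4=5, 1+mincoin(22)=1+4=5, 1+mincoin(18)=1+4=5) = 5
mincoin(26) = min(1+mincoin(25)=1+5=6, 1+mincoin(24)=1+4=5, 1+mincoin(23)=1+4=5, 1+mincoin(19)=1+4=5) = 5
mincoin(27) = min(1+mincoin(26)=1+5=6, 1+mincoin(25)=1+5=6, 1+mincoin(24)=1+4=5, 1+mincoin(20)=1+4=5) = 5
mincoin(28) = min(1+mincoin(27)=1+5=6, 1+mincoin(26)=1+5=6, 1+mincoin(25)=1+5=6, 1+mincoin(21)=1+3=4) = 4

4


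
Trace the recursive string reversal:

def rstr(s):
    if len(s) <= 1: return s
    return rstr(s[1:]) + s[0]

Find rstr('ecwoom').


rstr('ecwoom') = rstr('cwoom') + 'e'
rstr('cwoom') = rstr('woom') + 'c'
rstr('woom') = rstr('oom') + 'w'
rstr('oom') = rstr('om') + 'o'
rstr('om') = rstr('m') + 'o'
rstr('m') = 'm'  (base case)
Concatenating: 'm' + 'o' + 'o' + 'w' + 'c' + 'e' = 'moowce'

moowce


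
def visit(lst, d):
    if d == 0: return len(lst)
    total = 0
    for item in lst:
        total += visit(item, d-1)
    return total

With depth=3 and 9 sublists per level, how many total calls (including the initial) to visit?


At depth 0 (root): 1 call
At depth 1: each of 1 parents calls visit on 9 children = 9 calls
At depth 2: each of 9 parents calls visit on 9 children = 81 calls
At depth 3: each of 81 parents calls visit on 9 children = 729 calls
Total: 1 + 9 + 81 + 729 = 820

820


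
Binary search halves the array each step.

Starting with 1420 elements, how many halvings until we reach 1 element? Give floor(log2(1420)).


1420 / 2 = 710
710 / 2 = 355
355 / 2 = 177
177 / 2 = 88
88 / 2 = 44
44 / 2 = 22
22 / 2 = 11
11 / 2 = 5
5 / 2 = 2
2 / 2 = 1
Reached 1 after 10 halvings

10


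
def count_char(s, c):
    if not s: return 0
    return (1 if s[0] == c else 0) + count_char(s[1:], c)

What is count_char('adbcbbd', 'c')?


s[0]='a' != 'c' -> 0
s[0]='d' != 'c' -> 0
s[0]='b' != 'c' -> 0
s[0]='c' == 'c' -> 1
s[0]='b' != 'c' -> 0
s[0]='b' != 'c' -> 0
s[0]='d' != 'c' -> 0
Sum: 0 + 0 + 0 + 1 + 0 + 0 + 0 = 1

1


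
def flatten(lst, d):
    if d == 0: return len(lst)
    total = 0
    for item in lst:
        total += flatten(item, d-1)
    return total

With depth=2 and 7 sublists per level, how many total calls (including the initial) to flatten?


At depth 0 (root): 1 call
At depth 1: each of 1 parents calls flatten on 7 children = 7 calls
At depth 2: each of 7 parents calls flatten on 7 children = 49 calls
Total: 1 + 7 + 49 = 57

57


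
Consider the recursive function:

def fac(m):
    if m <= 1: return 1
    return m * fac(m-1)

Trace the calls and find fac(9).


fac(9)
= 9 * fac(8)
= 9 * 8 * fac(7)
= 9 * 8 * 7 * fac(6)
= 9 * 8 * 7 * 6 * fac(5)
= 9 * 8 * 7 * 6 * 5 * fac(4)
= 9 * 8 * 7 * 6 * 5 * 4 * fac(3)
= 9 * 8 * 7 * 6 * 5 * 4 * 3 * fac(2)
= 9 * 8 * 7 * 6 * 5 * 4 * 3 * 2 * fac(1)
= 9 * 8 * 7 * 6 * 5 * 4 * 3 * 2 * 1
= 362880

362880


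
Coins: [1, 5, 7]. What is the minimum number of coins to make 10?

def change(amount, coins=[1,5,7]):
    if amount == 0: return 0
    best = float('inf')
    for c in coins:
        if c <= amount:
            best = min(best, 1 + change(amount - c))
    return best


Building up with DP:
change(0) = 0
change(1) = min(1+change(0)=1+0=1) = 1
change(2) = min(1+change(1)=1+1=2) = 2
change(3) = min(1+change(2)=1+2=3) = 3
change(4) = min(1+change(3)=1+3=4) = 4
change(5) = min(1+change(4)=1+4=5, 1+change(0)=1+0=1) = 1
change(6) = min(1+change(5)=1+1=2, 1+change(1)=1+1=2) = 2
change(7) = min(1+change(6)=1+2=3, 1+change(2)=1+2=3, 1+change(0)=1+0=1) = 1
change(8) = min(1+change(7)=1+1=2, 1+change(3)=1+3=4, 1+change(1)=1+1=2) = 2
change(9) = min(1+change(8)=1+2=3, 1+change(4)=1+4=5, 1+change(2)=1+2=3) = 3
change(10) = min(1+change(9)=1+3=4, 1+change(5)=1+1=2, 1+change(3)=1+3=4) = 2

2


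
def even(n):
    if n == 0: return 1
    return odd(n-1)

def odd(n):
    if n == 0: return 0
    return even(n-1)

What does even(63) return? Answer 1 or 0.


even(63) = odd(62)
odd(62) = even(61)
even(61) = odd(60)
odd(60) = even(59)
even(59) = odd(58)
odd(58) = even(57)
even(57) = odd(56)
odd(56) = even(55)
even(55) = odd(54)
odd(54) = even(53)
even(53) = odd(52)
odd(52) = even(51)
even(51) = odd(50)
odd(50) = even(49)
even(49) = odd(48)
odd(48) = even(47)
even(47) = odd(46)
odd(46) = even(45)
even(45) = odd(44)
odd(44) = even(43)
even(43) = odd(42)
odd(42) = even(41)
even(41) = odd(40)
odd(40) = even(39)
even(39) = odd(38)
odd(38) = even(37)
even(37) = odd(36)
odd(36) = even(35)
even(35) = odd(34)
odd(34) = even(33)
even(33) = odd(32)
odd(32) = even(31)
even(31) = odd(30)
odd(30) = even(29)
even(29) = odd(28)
odd(28) = even(27)
even(27) = odd(26)
odd(26) = even(25)
even(25) = odd(24)
odd(24) = even(23)
even(23) = odd(22)
odd(22) = even(21)
even(21) = odd(20)
odd(20) = even(19)
even(19) = odd(18)
odd(18) = even(17)
even(17) = odd(16)
odd(16) = even(15)
even(15) = odd(14)
odd(14) = even(13)
even(13) = odd(12)
odd(12) = even(11)
even(11) = odd(10)
odd(10) = even(9)
even(9) = odd(8)
odd(8) = even(7)
even(7) = odd(6)
odd(6) = even(5)
even(5) = odd(4)
odd(4) = even(3)
even(3) = odd(2)
odd(2) = even(1)
even(1) = odd(0)
odd(0) = 0  (base case)
Result: 0

0


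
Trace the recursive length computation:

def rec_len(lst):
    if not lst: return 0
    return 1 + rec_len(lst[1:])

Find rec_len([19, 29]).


rec_len([19, 29]) = 1 + rec_len([29])
rec_len([29]) = 1 + rec_len([])
rec_len([]) = 0  (base case)
Unwinding: 1 + 1 + 0 = 2

2


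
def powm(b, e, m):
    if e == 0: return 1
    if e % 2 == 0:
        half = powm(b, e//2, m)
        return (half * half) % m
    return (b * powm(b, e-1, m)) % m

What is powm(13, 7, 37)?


powm(13, 7, 37): e is odd, compute powm(13, 6, 37)
  powm(13, 6, 37): e is even, compute powm(13, 3, 37)
    powm(13, 3, 37): e is odd, compute powm(13, 2, 37)
      powm(13, 2, 37): e is even, compute powm(13, 1, 37)
        powm(13, 1, 37): e is odd, compute powm(13, 0, 37)
          powm(13, 0, 37) = 1
        (13 * 1) % 37 = 13
      half=13, (13*13) % 37 = 21
    (13 * 21) % 37 = 14
  half=14, (14*14) % 37 = 11
(13 * 11) % 37 = 32

32


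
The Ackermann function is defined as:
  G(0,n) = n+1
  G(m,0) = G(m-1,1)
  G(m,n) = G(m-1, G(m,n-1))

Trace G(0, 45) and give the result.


G(0, 45) = 46
Result: G(0, 45) = 46

46


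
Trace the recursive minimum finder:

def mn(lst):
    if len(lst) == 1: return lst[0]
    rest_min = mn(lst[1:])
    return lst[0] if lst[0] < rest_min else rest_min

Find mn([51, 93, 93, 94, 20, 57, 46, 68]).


mn([51, 93, 93, 94, 20, 57, 46, 68]): compare 51 with mn([93, 93, 94, 20, 57, 46, 68])
mn([93, 93, 94, 20, 57, 46, 68]): compare 93 with mn([93, 94, 20, 57, 46, 68])
mn([93, 94, 20, 57, 46, 68]): compare 93 with mn([94, 20, 57, 46, 68])
mn([94, 20, 57, 46, 68]): compare 94 with mn([20, 57, 46, 68])
mn([20, 57, 46, 68]): compare 20 with mn([57, 46, 68])
mn([57, 46, 68]): compare 57 with mn([46, 68])
mn([46, 68]): compare 46 with mn([68])
mn([68]) = 68  (base case)
Compare 46 with 68 -> 46
Compare 57 with 46 -> 46
Compare 20 with 46 -> 20
Compare 94 with 20 -> 20
Compare 93 with 20 -> 20
Compare 93 with 20 -> 20
Compare 51 with 20 -> 20

20


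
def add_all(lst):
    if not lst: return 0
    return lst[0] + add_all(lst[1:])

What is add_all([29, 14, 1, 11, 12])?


add_all([29, 14, 1, 11, 12]) = 29 + add_all([14, 1, 11, 12])
add_all([14, 1, 11, 12]) = 14 + add_all([1, 11, 12])
add_all([1, 11, 12]) = 1 + add_all([11, 12])
add_all([11, 12]) = 11 + add_all([12])
add_all([12]) = 12 + add_all([])
add_all([]) = 0  (base case)
Total: 29 + 14 + 1 + 11 + 12 + 0 = 67

67


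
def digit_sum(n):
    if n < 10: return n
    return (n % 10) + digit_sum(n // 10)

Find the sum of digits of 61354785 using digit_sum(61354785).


digit_sum(61354785) = 5 + digit_sum(6135478)
digit_sum(6135478) = 8 + digit_sum(613547)
digit_sum(613547) = 7 + digit_sum(61354)
digit_sum(61354) = 4 + digit_sum(6135)
digit_sum(6135) = 5 + digit_sum(613)
digit_sum(613) = 3 + digit_sum(61)
digit_sum(61) = 1 + digit_sum(6)
digit_sum(6) = 6  (base case)
Total: 5 + 8 + 7 + 4 + 5 + 3 + 1 + 6 = 39

39


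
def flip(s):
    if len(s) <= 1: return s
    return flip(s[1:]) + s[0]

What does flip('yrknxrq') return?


flip('yrknxrq') = flip('rknxrq') + 'y'
flip('rknxrq') = flip('knxrq') + 'r'
flip('knxrq') = flip('nxrq') + 'k'
flip('nxrq') = flip('xrq') + 'n'
flip('xrq') = flip('rq') + 'x'
flip('rq') = flip('q') + 'r'
flip('q') = 'q'  (base case)
Concatenating: 'q' + 'r' + 'x' + 'n' + 'k' + 'r' + 'y' = 'qrxnkry'

qrxnkry


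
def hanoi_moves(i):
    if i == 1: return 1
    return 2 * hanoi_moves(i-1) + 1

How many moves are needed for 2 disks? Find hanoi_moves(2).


hanoi_moves(2) = 2 * hanoi_moves(1) + 1
hanoi_moves(1) = 1  (base case)
hanoi_moves(2) = 2 * 1 + 1 = 3

3


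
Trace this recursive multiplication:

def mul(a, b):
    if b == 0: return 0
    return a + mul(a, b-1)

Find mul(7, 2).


mul(7, 2) = 7 + mul(7, 1)
mul(7, 1) = 7 + mul(7, 0)
mul(7, 0) = 0  (base case)
Total: 7 + 7 + 0 = 14

14


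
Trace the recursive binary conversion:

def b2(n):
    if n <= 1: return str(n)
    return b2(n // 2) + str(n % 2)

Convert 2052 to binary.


b2(2052) = b2(1026) + '0'
b2(1026) = b2(513) + '0'
b2(513) = b2(256) + '1'
b2(256) = b2(128) + '0'
b2(128) = b2(64) + '0'
b2(64) = b2(32) + '0'
b2(32) = b2(16) + '0'
b2(16) = b2(8) + '0'
b2(8) = b2(4) + '0'
b2(4) = b2(2) + '0'
b2(2) = b2(1) + '0'
b2(1) = '1'  (base case)
Concatenating: '1' + '0' + '0' + '0' + '0' + '0' + '0' + '0' + '0' + '1' + '0' + '0' = '100000000100'

100000000100


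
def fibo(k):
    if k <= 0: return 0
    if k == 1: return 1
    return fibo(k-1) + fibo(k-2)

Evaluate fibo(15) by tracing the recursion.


Computing fibo(15) bottom-up:
fibo(0) = 0
fibo(1) = 1
fibo(2) = fibo(1) + fibo(0) = 1 + 0 = 1
fibo(3) = fibo(2) + fibo(1) = 1 + 1 = 2
fibo(4) = fibo(3) + fibo(2) = 2 + 1 = 3
fibo(5) = fibo(4) + fibo(3) = 3 + 2 = 5
fibo(6) = fibo(5) + fibo(4) = 5 + 3 = 8
fibo(7) = fibo(6) + fibo(5) = 8 + 5 = 13
fibo(8) = fibo(7) + fibo(6) = 13 + 8 = 21
fibo(9) = fibo(8) + fibo(7) = 21 + 13 = 34
fibo(10) = fibo(9) + fibo(8) = 34 + 21 = 55
fibo(11) = fibo(10) + fibo(9) = 55 + 34 = 89
fibo(12) = fibo(11) + fibo(10) = 89 + 55 = 144
fibo(13) = fibo(12) + fibo(11) = 144 + 89 = 233
fibo(14) = fibo(13) + fibo(12) = 233 + 144 = 377
fibo(15) = fibo(14) + fibo(13) = 377 + 233 = 610

610


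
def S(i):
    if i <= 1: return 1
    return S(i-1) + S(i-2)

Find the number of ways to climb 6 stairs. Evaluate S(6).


Building up from base cases:
S(0) = 1
S(1) = 1
S(2) = S(1) + S(0) = 1 + 1 = 2
S(3) = S(2) + S(1) = 2 + 1 = 3
S(4) = S(3) + S(2) = 3 + 2 = 5
S(5) = S(4) + S(3) = 5 + 3 = 8
S(6) = S(5) + S(4) = 8 + 5 = 13

13


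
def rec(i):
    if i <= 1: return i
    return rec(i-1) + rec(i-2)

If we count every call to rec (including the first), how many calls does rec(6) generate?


Let C(n) = total calls for rec(n)
C(0) = 1, C(1) = 1
C(2) = 1 + C(1) + C(0) = 1 + 1 + 1 = 3
C(3) = 1 + C(2) + C(1) = 1 + 3 + 1 = 5
C(4) = 1 + C(3) + C(2) = 1 + 5 + 3 = 9
C(5) = 1 + C(4) + C(3) = 1 + 9 + 5 = 15
C(6) = 1 + C(5) + C(4) = 1 + 15 + 9 = 25

25


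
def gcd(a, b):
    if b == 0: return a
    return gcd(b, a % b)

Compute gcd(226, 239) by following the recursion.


gcd(226, 239) = gcd(239, 226)
gcd(239, 226) = gcd(226, 13)
gcd(226, 13) = gcd(13, 5)
gcd(13, 5) = gcd(5, 3)
gcd(5, 3) = gcd(3, 2)
gcd(3, 2) = gcd(2, 1)
gcd(2, 1) = gcd(1, 0)
gcd(1, 0) = 1  (base case)

1


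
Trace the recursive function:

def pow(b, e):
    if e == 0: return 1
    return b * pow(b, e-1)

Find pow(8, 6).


pow(8, 6)
= 8 * pow(8, 5)
= 8 * 8 * pow(8, 4)
= 8 * 8 * 8 * pow(8, 3)
= 8 * 8 * 8 * 8 * pow(8, 2)
= 8 * 8 * 8 * 8 * 8 * pow(8, 1)
= 8 * 8 * 8 * 8 * 8 * 8 * pow(8, 0)
= 8 * 8 * 8 * 8 * 8 * 8 * 1
= 262144

262144


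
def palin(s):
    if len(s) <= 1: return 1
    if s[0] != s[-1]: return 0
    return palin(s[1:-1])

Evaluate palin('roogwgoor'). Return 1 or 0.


palin('roogwgoor'): s[0]='r' == s[-1]='r' -> check palin('oogwgoo')
palin('oogwgoo'): s[0]='o' == s[-1]='o' -> check palin('ogwgo')
palin('ogwgo'): s[0]='o' == s[-1]='o' -> check palin('gwg')
palin('gwg'): s[0]='g' == s[-1]='g' -> check palin('w')
palin('w'): len <= 1 -> return 1  (base case)
Result: 1 (palindrome)

1


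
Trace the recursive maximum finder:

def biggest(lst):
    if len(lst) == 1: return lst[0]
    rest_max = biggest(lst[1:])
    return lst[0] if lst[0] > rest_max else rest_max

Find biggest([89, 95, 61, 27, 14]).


biggest([89, 95, 61, 27, 14]): compare 89 with biggest([95, 61, 27, 14])
biggest([95, 61, 27, 14]): compare 95 with biggest([61, 27, 14])
biggest([61, 27, 14]): compare 61 with biggest([27, 14])
biggest([27, 14]): compare 27 with biggest([14])
biggest([14]) = 14  (base case)
Compare 27 with 14 -> 27
Compare 61 with 27 -> 61
Compare 95 with 61 -> 95
Compare 89 with 95 -> 95

95


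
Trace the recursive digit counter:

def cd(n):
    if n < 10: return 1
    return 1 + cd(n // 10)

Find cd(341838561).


cd(341838561) = 1 + cd(34183856)
cd(34183856) = 1 + cd(3418385)
cd(3418385) = 1 + cd(341838)
cd(341838) = 1 + cd(34183)
cd(34183) = 1 + cd(3418)
cd(3418) = 1 + cd(341)
cd(341) = 1 + cd(34)
cd(34) = 1 + cd(3)
cd(3) = 1  (base case: 3 < 10)
Unwinding: 1 + 1 + 1 + 1 + 1 + 1 + 1 + 1 + 1 = 9

9


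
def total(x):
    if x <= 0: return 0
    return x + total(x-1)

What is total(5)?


total(5)
= 5 + 4 + 3 + 2 + 1 + total(0)
= 5 + 4 + 3 + 2 + 1 + 0
= 15

15


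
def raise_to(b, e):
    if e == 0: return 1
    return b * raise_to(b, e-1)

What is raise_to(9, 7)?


raise_to(9, 7)
= 9 * raise_to(9, 6)
= 9 * 9 * raise_to(9, 5)
= 9 * 9 * 9 * raise_to(9, 4)
= 9 * 9 * 9 * 9 * raise_to(9, 3)
= 9 * 9 * 9 * 9 * 9 * raise_to(9, 2)
= 9 * 9 * 9 * 9 * 9 * 9 * raise_to(9, 1)
= 9 * 9 * 9 * 9 * 9 * 9 * 9 * raise_to(9, 0)
= 9 * 9 * 9 * 9 * 9 * 9 * 9 * 1
= 4782969

4782969


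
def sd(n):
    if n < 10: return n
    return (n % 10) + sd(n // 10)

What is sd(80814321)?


sd(80814321) = 1 + sd(8081432)
sd(8081432) = 2 + sd(808143)
sd(808143) = 3 + sd(80814)
sd(80814) = 4 + sd(8081)
sd(8081) = 1 + sd(808)
sd(808) = 8 + sd(80)
sd(80) = 0 + sd(8)
sd(8) = 8  (base case)
Total: 1 + 2 + 3 + 4 + 1 + 8 + 0 + 8 = 27

27


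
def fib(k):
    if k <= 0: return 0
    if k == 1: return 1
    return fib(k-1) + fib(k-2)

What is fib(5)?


Computing fib(5) bottom-up:
fib(0) = 0
fib(1) = 1
fib(2) = fib(1) + fib(0) = 1 + 0 = 1
fib(3) = fib(2) + fib(1) = 1 + 1 = 2
fib(4) = fib(3) + fib(2) = 2 + 1 = 3
fib(5) = fib(4) + fib(3) = 3 + 2 = 5

5


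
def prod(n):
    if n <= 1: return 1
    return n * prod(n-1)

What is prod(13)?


prod(13)
= 13 * prod(12)
= 13 * 12 * prod(11)
= 13 * 12 * 11 * prod(10)
= 13 * 12 * 11 * 10 * prod(9)
= 13 * 12 * 11 * 10 * 9 * prod(8)
= 13 * 12 * 11 * 10 * 9 * 8 * prod(7)
= 13 * 12 * 11 * 10 * 9 * 8 * 7 * prod(6)
= 13 * 12 * 11 * 10 * 9 * 8 * 7 * 6 * prod(5)
= 13 * 12 * 11 * 10 * 9 * 8 * 7 * 6 * 5 * prod(4)
= 13 * 12 * 11 * 10 * 9 * 8 * 7 * 6 * 5 * 4 * prod(3)
= 13 * 12 * 11 * 10 * 9 * 8 * 7 * 6 * 5 * 4 * 3 * prod(2)
= 13 * 12 * 11 * 10 * 9 * 8 * 7 * 6 * 5 * 4 * 3 * 2 * prod(1)
= 13 * 12 * 11 * 10 * 9 * 8 * 7 * 6 * 5 * 4 * 3 * 2 * 1
= 6227020800

6227020800


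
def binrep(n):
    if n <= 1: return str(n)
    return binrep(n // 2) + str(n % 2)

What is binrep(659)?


binrep(659) = binrep(329) + '1'
binrep(329) = binrep(164) + '1'
binrep(164) = binrep(82) + '0'
binrep(82) = binrep(41) + '0'
binrep(41) = binrep(20) + '1'
binrep(20) = binrep(10) + '0'
binrep(10) = binrep(5) + '0'
binrep(5) = binrep(2) + '1'
binrep(2) = binrep(1) + '0'
binrep(1) = '1'  (base case)
Concatenating: '1' + '0' + '1' + '0' + '0' + '1' + '0' + '0' + '1' + '1' = '1010010011'

1010010011


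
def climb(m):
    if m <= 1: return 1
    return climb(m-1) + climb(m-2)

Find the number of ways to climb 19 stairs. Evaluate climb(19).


Building up from base cases:
climb(0) = 1
climb(1) = 1
climb(2) = climb(1) + climb(0) = 1 + 1 = 2
climb(3) = climb(2) + climb(1) = 2 + 1 = 3
climb(4) = climb(3) + climb(2) = 3 + 2 = 5
climb(5) = climb(4) + climb(3) = 5 + 3 = 8
climb(6) = climb(5) + climb(4) = 8 + 5 = 13
climb(7) = climb(6) + climb(5) = 13 + 8 = 21
climb(8) = climb(7) + climb(6) = 21 + 13 = 34
climb(9) = climb(8) + climb(7) = 34 + 21 = 55
climb(10) = climb(9) + climb(8) = 55 + 34 = 89
climb(11) = climb(10) + climb(9) = 89 + 55 = 144
climb(12) = climb(11) + climb(10) = 144 + 89 = 233
climb(13) = climb(12) + climb(11) = 233 + 144 = 377
climb(14) = climb(13) + climb(12) = 377 + 233 = 610
climb(15) = climb(14) + climb(13) = 610 + 377 = 987
climb(16) = climb(15) + climb(14) = 987 + 610 = 1597
climb(17) = climb(16) + climb(15) = 1597 + 987 = 2584
climb(18) = climb(17) + climb(16) = 2584 + 1597 = 4181
climb(19) = climb(18) + climb(17) = 4181 + 2584 = 6765

6765
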